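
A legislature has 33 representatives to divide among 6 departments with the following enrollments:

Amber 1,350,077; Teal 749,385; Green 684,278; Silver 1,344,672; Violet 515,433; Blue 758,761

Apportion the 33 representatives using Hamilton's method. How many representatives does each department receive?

Total 5402606; standard divisor 5402606/33 ≈ 163715.333.
Standard quotas: Amber 8.2465, Teal 4.5774, Green 4.1797, Silver 8.2135, Violet 3.1483, Blue 4.6346.
Lower quotas: Amber 8, Teal 4, Green 4, Silver 8, Violet 3, Blue 4 (sum 31, leaving 2 seats).
Remainders in descending order: Blue 0.6346, Teal 0.5774, Amber 0.2465, Silver 0.2135, Green 0.1797, Violet 0.1483.
The surplus seats go to Blue, Teal.

Amber=8, Teal=5, Green=4, Silver=8, Violet=3, Blue=5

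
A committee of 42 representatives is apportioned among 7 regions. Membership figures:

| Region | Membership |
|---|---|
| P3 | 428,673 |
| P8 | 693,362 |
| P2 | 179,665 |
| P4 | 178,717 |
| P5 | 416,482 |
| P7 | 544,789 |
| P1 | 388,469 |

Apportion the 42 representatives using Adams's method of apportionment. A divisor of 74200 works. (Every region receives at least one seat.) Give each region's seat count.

P3: 6, P8: 10, P2: 3, P4: 3, P5: 6, P7: 8, P1: 6

With modified divisor 74200: modified quotas P3 5.777, P8 9.345, P2 2.421, P4 2.409, P5 5.613, P7 7.342, P1 5.235.
Rounding up: P3 6, P8 10, P2 3, P4 3, P5 6, P7 8, P1 6 (total 42).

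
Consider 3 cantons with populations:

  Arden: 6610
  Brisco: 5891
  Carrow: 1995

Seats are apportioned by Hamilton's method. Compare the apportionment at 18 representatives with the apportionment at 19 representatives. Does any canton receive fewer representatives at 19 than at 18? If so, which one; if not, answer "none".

Carrow

At 18 seats: Arden 8, Brisco 7, Carrow 3.
At 19 seats: Arden 9, Brisco 8, Carrow 2.
Carrow drops from 3 to 2.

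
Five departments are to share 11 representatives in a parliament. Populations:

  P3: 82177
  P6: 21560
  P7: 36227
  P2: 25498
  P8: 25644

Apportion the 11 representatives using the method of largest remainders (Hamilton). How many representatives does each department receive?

The standard divisor is 191106/11 ≈ 17373.273.
Standard quotas: P3 4.7301, P6 1.2410, P7 2.0852, P2 1.4677, P8 1.4761.
Lower quotas: P3 4, P6 1, P7 2, P2 1, P8 1 (sum 9, leaving 2 seats).
Remainders in descending order: P3 0.7301, P8 0.4761, P2 0.4677, P6 0.2410, P7 0.0852.
The surplus seats go to P3, P8.

P3 5; P6 1; P7 2; P2 1; P8 2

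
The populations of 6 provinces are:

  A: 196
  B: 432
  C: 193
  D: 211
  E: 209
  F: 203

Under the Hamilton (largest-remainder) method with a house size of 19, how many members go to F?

The standard divisor is 1444/19 = 76.
Standard quotas: A 2.579, B 5.684, C 2.539, D 2.776, E 2.750, F 2.671.
Lower quotas: A 2, B 5, C 2, D 2, E 2, F 2 (sum 15, leaving 4 seats).
Remainders in descending order: D 0.776, E 0.750, B 0.684, F 0.671, A 0.579, C 0.539.
The surplus seats go to D, E, B, F.
F receives 3.

3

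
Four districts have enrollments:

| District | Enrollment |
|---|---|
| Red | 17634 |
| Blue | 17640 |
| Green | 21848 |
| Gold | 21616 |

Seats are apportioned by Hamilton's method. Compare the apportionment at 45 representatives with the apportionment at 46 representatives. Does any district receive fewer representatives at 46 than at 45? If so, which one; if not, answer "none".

none

At 45 seats: Red 10, Blue 10, Green 13, Gold 12.
At 46 seats: Red 10, Blue 10, Green 13, Gold 13.
No district's allocation decreased.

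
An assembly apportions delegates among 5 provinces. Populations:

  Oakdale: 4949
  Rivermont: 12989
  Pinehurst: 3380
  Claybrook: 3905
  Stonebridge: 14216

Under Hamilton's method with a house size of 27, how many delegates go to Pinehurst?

Standard divisor: 39439 ÷ 27 ≈ 1460.704.
Standard quotas: Oakdale 3.3881, Rivermont 8.8923, Pinehurst 2.3140, Claybrook 2.6734, Stonebridge 9.7323.
Lower quotas: Oakdale 3, Rivermont 8, Pinehurst 2, Claybrook 2, Stonebridge 9 (sum 24, leaving 3 seats).
Remainders in descending order: Rivermont 0.8923, Stonebridge 0.7323, Claybrook 0.6734, Oakdale 0.3881, Pinehurst 0.3140.
The surplus seats go to Rivermont, Stonebridge, Claybrook.
Pinehurst receives 2.

2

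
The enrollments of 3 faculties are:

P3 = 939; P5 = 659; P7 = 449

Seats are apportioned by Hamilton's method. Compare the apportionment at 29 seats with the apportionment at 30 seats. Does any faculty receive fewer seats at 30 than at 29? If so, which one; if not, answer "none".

At 29 seats: P3 13, P5 9, P7 7.
At 30 seats: P3 14, P5 10, P7 6.
P7 drops from 7 to 6.

P7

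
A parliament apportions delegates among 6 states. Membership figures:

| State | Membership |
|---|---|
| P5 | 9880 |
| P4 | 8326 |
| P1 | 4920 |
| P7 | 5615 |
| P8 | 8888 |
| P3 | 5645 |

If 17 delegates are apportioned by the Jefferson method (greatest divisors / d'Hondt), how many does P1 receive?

Standard divisor 43274/17 ≈ 2545.529; standard quotas: P5 3.881, P4 3.271, P1 1.933, P7 2.206, P8 3.492, P3 2.218.
Rounding down gives 3, 3, 1, 2, 3, 2 = 14 seats, so the divisor must be adjusted.
With modified divisor 2200: modified quotas P5 4.491, P4 3.785, P1 2.236, P7 2.552, P8 4.040, P3 2.566.
Rounding down: P5 4, P4 3, P1 2, P7 2, P8 4, P3 2 (total 17).
P1 receives 2.

2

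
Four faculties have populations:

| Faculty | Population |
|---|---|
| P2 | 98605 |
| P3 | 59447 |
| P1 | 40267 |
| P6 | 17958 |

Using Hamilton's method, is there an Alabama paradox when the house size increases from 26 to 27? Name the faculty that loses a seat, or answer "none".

none

At 26 seats: P2 12, P3 7, P1 5, P6 2.
At 27 seats: P2 12, P3 8, P1 5, P6 2.
No faculty's allocation decreased.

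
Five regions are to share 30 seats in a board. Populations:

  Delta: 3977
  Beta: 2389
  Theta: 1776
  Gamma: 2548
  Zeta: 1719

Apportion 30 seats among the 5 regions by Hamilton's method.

The standard divisor is 12409/30 ≈ 413.633.
Standard quotas: Delta 9.615, Beta 5.776, Theta 4.294, Gamma 6.160, Zeta 4.156.
Lower quotas: Delta 9, Beta 5, Theta 4, Gamma 6, Zeta 4 (sum 28, leaving 2 seats).
Remainders in descending order: Beta 0.776, Delta 0.615, Theta 0.294, Gamma 0.160, Zeta 0.156.
Largest remainders: Beta, Delta receive the extra seats.

Delta 10; Beta 6; Theta 4; Gamma 6; Zeta 4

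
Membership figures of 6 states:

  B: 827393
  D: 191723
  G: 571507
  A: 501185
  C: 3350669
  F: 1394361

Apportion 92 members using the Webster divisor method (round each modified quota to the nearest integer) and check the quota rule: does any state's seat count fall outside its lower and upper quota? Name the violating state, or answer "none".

Standard quotas: B 11.134, D 2.580, G 7.690, A 6.744, C 45.088, F 18.763.
Webster allocation: B 11, D 3, G 8, A 7, C 44, F 19.
C has quota 45.088 (lower 45, upper 46) but receives 44 — outside the quota interval.

C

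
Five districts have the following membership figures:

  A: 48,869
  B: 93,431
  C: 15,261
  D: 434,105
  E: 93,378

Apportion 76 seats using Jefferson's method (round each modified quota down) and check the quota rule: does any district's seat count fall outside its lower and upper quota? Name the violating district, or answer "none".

Standard quotas: A 5.422, B 10.365, C 1.693, D 48.160, E 10.360.
Jefferson allocation: A 5, B 10, C 1, D 50, E 10.
D has quota 48.160 (lower 48, upper 49) but receives 50 — outside the quota interval.

D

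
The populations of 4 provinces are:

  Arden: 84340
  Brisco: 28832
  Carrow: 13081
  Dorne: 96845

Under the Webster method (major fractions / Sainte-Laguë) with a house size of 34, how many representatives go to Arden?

Standard divisor 223098/34 ≈ 6561.706; standard quotas: Arden 12.853, Brisco 4.394, Carrow 1.994, Dorne 14.759.
Rounding to the nearest integer gives Arden 13, Brisco 4, Carrow 2, Dorne 15 — total 34, matching the house size, so no adjustment is needed.
Arden receives 13.

13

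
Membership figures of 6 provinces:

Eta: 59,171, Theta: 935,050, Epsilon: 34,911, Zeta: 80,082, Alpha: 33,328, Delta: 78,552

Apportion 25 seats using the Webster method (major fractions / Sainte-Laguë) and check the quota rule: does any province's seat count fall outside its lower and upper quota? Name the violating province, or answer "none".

Theta

Standard quotas: Eta 1.211, Theta 19.144, Epsilon 0.715, Zeta 1.640, Alpha 0.682, Delta 1.608.
Webster allocation: Eta 1, Theta 18, Epsilon 1, Zeta 2, Alpha 1, Delta 2.
Theta has quota 19.144 (lower 19, upper 20) but receives 18 — outside the quota interval.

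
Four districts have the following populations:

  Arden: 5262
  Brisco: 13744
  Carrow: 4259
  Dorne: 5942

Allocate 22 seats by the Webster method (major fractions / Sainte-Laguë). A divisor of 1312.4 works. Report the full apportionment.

With modified divisor 1312.4: modified quotas Arden 4.009, Brisco 10.472, Carrow 3.245, Dorne 4.528.
Rounding to the nearest integer: Arden 4, Brisco 10, Carrow 3, Dorne 5 (total 22).

Arden 4, Brisco 10, Carrow 3, Dorne 5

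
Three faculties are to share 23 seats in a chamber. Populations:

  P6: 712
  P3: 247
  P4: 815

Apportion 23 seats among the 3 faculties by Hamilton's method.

P6 9, P3 3, P4 11

The standard divisor is 1774/23 ≈ 77.13.
Standard quotas: P6 9.231, P3 3.202, P4 10.567.
Lower quotas: P6 9, P3 3, P4 10 (sum 22, leaving 1 seat).
Remainders in descending order: P4 0.567, P6 0.231, P3 0.202.
The surplus seat goes to P4.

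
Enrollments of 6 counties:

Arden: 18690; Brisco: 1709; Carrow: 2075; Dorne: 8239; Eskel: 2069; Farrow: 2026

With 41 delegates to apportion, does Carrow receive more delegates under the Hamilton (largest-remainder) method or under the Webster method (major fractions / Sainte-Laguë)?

Hamilton: Arden 22, Brisco 2, Carrow 3, Dorne 10, Eskel 2, Farrow 2.
Webster: Arden 23, Brisco 2, Carrow 2, Dorne 10, Eskel 2, Farrow 2.
Carrow gets 3 under Hamilton and 2 under Webster.

Hamilton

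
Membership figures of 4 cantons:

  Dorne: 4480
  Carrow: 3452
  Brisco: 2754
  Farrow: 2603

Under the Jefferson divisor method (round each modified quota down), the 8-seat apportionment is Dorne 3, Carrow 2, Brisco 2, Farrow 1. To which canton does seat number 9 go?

Farrow

Priority for the next seat is population ÷ (current seats + 1).
Priorities: Dorne 1120.000, Carrow 1150.667, Brisco 918.000, Farrow 1301.500.
Highest priority: Farrow.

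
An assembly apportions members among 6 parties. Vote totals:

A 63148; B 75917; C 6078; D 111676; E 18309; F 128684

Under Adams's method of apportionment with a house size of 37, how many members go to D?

10

Standard divisor 403812/37 ≈ 10913.838; standard quotas: A 5.786, B 6.956, C 0.557, D 10.233, E 1.678, F 11.791.
Rounding up gives 6, 7, 1, 11, 2, 12 = 39 seats, so the divisor must be adjusted.
With modified divisor 12100: modified quotas A 5.219, B 6.274, C 0.502, D 9.229, E 1.513, F 10.635.
Rounding up: A 6, B 7, C 1, D 10, E 2, F 11 (total 37).
D receives 10.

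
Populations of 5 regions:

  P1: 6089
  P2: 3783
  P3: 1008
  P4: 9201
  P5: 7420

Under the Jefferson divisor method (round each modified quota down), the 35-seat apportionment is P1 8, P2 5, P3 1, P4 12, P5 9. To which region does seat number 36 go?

Priority for the next seat is population ÷ (current seats + 1).
Priorities: P1 676.556, P2 630.500, P3 504.000, P4 707.769, P5 742.000.
Highest priority: P5.

P5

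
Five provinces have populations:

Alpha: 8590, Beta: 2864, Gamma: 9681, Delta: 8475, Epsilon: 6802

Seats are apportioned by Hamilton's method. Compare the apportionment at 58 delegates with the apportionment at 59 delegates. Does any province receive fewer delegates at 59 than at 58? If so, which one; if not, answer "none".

Beta

At 58 seats: Alpha 14, Beta 5, Gamma 15, Delta 13, Epsilon 11.
At 59 seats: Alpha 14, Beta 4, Gamma 16, Delta 14, Epsilon 11.
Beta drops from 5 to 4.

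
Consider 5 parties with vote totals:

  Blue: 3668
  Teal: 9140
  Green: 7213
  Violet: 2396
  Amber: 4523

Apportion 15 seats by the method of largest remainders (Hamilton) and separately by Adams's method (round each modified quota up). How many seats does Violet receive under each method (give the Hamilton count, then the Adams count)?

Hamilton: Blue 2, Teal 5, Green 4, Violet 1, Amber 3.
Adams: Blue 2, Teal 5, Green 4, Violet 2, Amber 2.
Violet gets 1 under Hamilton and 2 under Adams.

1 and 2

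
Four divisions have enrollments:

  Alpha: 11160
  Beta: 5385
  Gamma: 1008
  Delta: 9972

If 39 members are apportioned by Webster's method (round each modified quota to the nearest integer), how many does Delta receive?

Standard divisor 27525/39 ≈ 705.769; standard quotas: Alpha 15.813, Beta 7.630, Gamma 1.428, Delta 14.129.
Rounding to the nearest integer gives Alpha 16, Beta 8, Gamma 1, Delta 14 — total 39, matching the house size, so no adjustment is needed.
Delta receives 14.

14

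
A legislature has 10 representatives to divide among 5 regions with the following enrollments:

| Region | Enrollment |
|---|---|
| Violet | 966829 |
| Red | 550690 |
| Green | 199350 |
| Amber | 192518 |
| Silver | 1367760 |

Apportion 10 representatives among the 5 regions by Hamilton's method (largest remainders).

Total 3277147; standard divisor 3277147/10 ≈ 327714.7.
Standard quotas: Violet 2.9502, Red 1.6804, Green 0.6083, Amber 0.5875, Silver 4.1736.
Lower quotas: Violet 2, Red 1, Green 0, Amber 0, Silver 4 (sum 7, leaving 3 seats).
Remainders in descending order: Violet 0.9502, Red 0.6804, Green 0.6083, Amber 0.5875, Silver 0.1736.
Largest remainders: Violet, Red, Green receive the extra seats.

Violet: 3, Red: 2, Green: 1, Amber: 0, Silver: 4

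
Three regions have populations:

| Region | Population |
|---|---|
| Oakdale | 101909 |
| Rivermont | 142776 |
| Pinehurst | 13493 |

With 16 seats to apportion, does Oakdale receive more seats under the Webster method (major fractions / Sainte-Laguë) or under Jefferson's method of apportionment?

Jefferson

Webster: Oakdale 6, Rivermont 9, Pinehurst 1.
Jefferson: Oakdale 7, Rivermont 9, Pinehurst 0.
Oakdale gets 6 under Webster and 7 under Jefferson.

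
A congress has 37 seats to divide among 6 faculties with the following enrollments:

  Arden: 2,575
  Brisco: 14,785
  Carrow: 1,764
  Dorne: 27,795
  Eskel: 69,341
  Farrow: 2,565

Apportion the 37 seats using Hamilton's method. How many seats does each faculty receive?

Arden 1; Brisco 5; Carrow 0; Dorne 9; Eskel 21; Farrow 1

The standard divisor is 118825/37 ≈ 3211.486.
Standard quotas: Arden 0.8018, Brisco 4.6038, Carrow 0.5493, Dorne 8.6549, Eskel 21.5916, Farrow 0.7987.
Lower quotas: Arden 0, Brisco 4, Carrow 0, Dorne 8, Eskel 21, Farrow 0 (sum 33, leaving 4 seats).
Remainders in descending order: Arden 0.8018, Farrow 0.7987, Dorne 0.6549, Brisco 0.6038, Eskel 0.5916, Carrow 0.5493.
The surplus seats go to Arden, Farrow, Dorne, Brisco.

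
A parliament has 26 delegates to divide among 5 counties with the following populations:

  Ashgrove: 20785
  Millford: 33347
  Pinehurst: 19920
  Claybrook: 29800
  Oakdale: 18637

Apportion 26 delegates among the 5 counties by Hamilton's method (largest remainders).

Ashgrove: 5; Millford: 7; Pinehurst: 4; Claybrook: 6; Oakdale: 4

The standard divisor is 122489/26 ≈ 4711.115.
Standard quotas: Ashgrove 4.4119, Millford 7.0784, Pinehurst 4.2283, Claybrook 6.3255, Oakdale 3.9560.
Lower quotas: Ashgrove 4, Millford 7, Pinehurst 4, Claybrook 6, Oakdale 3 (sum 24, leaving 2 seats).
Remainders in descending order: Oakdale 0.9560, Ashgrove 0.4119, Claybrook 0.3255, Pinehurst 0.2283, Millford 0.0784.
Largest remainders: Oakdale, Ashgrove receive the extra seats.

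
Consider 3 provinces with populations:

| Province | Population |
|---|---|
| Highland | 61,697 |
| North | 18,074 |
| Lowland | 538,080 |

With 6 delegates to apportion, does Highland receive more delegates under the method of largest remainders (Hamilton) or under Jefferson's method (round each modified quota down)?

Hamilton: Highland 1, North 0, Lowland 5.
Jefferson: Highland 0, North 0, Lowland 6.
Highland gets 1 under Hamilton and 0 under Jefferson.

Hamilton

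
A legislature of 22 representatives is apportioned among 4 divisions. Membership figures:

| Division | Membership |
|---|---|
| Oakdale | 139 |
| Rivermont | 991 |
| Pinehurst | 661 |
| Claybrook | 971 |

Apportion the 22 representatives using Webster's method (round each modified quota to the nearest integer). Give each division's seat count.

Oakdale=1; Rivermont=8; Pinehurst=5; Claybrook=8

Standard divisor 2762/22 ≈ 125.545; standard quotas: Oakdale 1.107, Rivermont 7.894, Pinehurst 5.265, Claybrook 7.734.
Rounding to the nearest integer gives Oakdale 1, Rivermont 8, Pinehurst 5, Claybrook 8 — total 22, matching the house size, so no adjustment is needed.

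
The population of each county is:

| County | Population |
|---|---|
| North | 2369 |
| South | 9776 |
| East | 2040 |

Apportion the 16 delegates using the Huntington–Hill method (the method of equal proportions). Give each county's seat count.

With divisor 891: modified quotas North 2.659, South 10.972, East 2.290.
Geometric-mean thresholds: North √(2·3)=2.449, South √(10·11)=10.488, East √(2·3)=2.449.
Each quota rounded against its threshold gives North 3, South 11, East 2 (total 16).

North=3; South=11; East=2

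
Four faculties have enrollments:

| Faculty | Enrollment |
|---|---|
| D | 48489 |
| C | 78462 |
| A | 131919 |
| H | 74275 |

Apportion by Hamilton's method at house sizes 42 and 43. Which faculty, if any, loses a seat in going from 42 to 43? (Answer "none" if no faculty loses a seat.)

none

At 42 seats: D 6, C 10, A 17, H 9.
At 43 seats: D 6, C 10, A 17, H 10.
No faculty's allocation decreased.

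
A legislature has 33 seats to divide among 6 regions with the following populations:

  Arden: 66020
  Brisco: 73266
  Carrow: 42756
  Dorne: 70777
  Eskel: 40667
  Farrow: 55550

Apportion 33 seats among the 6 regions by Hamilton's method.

Total 349036; standard divisor 349036/33 ≈ 10576.848.
Standard quotas: Arden 6.2419, Brisco 6.9270, Carrow 4.0424, Dorne 6.6917, Eskel 3.8449, Farrow 5.2520.
Lower quotas: Arden 6, Brisco 6, Carrow 4, Dorne 6, Eskel 3, Farrow 5 (sum 30, leaving 3 seats).
Remainders in descending order: Brisco 0.9270, Eskel 0.8449, Dorne 0.6917, Farrow 0.2520, Arden 0.2419, Carrow 0.0424.
Largest remainders: Brisco, Eskel, Dorne receive the extra seats.

Arden: 6, Brisco: 7, Carrow: 4, Dorne: 7, Eskel: 4, Farrow: 5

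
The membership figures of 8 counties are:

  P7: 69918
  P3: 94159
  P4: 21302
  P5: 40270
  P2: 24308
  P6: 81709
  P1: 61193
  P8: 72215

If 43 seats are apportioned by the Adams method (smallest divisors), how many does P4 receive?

2

Standard divisor 465074/43 ≈ 10815.674; standard quotas: P7 6.465, P3 8.706, P4 1.970, P5 3.723, P2 2.247, P6 7.555, P1 5.658, P8 6.677.
Rounding up gives 7, 9, 2, 4, 3, 8, 6, 7 = 46 seats, so the divisor must be adjusted.
With modified divisor 11900: modified quotas P7 5.875, P3 7.913, P4 1.790, P5 3.384, P2 2.043, P6 6.866, P1 5.142, P8 6.068.
Rounding up: P7 6, P3 8, P4 2, P5 4, P2 3, P6 7, P1 6, P8 7 (total 43).
P4 receives 2.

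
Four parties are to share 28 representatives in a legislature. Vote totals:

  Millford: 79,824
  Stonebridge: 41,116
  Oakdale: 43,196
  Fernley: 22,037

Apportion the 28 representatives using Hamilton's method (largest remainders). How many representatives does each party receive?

Total 186173; standard divisor 186173/28 ≈ 6649.036.
Standard quotas: Millford 12.0053, Stonebridge 6.1838, Oakdale 6.4966, Fernley 3.3143.
Lower quotas: Millford 12, Stonebridge 6, Oakdale 6, Fernley 3 (sum 27, leaving 1 seat).
Remainders in descending order: Oakdale 0.4966, Fernley 0.3143, Stonebridge 0.1838, Millford 0.0053.
Largest remainder: Oakdale receives the extra seat.

Millford=12, Stonebridge=6, Oakdale=7, Fernley=3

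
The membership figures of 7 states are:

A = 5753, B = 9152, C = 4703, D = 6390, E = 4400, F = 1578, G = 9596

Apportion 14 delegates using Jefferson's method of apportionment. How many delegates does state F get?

Standard divisor 41572/14 ≈ 2969.429; standard quotas: A 1.937, B 3.082, C 1.584, D 2.152, E 1.482, F 0.531, G 3.232.
Rounding down gives 1, 3, 1, 2, 1, 0, 3 = 11 seats, so the divisor must be adjusted.
With modified divisor 2300: modified quotas A 2.501, B 3.979, C 2.045, D 2.778, E 1.913, F 0.686, G 4.172.
Rounding down: A 2, B 3, C 2, D 2, E 1, F 0, G 4 (total 14).
F receives 0.

0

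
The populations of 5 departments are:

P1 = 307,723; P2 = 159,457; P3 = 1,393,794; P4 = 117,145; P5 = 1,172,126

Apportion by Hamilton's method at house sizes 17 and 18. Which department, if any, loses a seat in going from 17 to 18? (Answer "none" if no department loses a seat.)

P4

At 17 seats: P1 2, P2 1, P3 7, P4 1, P5 6.
At 18 seats: P1 2, P2 1, P3 8, P4 0, P5 7.
P4 drops from 1 to 0.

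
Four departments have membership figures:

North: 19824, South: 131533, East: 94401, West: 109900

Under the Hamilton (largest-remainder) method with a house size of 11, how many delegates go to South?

Standard divisor: 355658 ÷ 11 ≈ 32332.545.
Standard quotas: North 0.6131, South 4.0681, East 2.9197, West 3.3991.
Lower quotas: North 0, South 4, East 2, West 3 (sum 9, leaving 2 seats).
Remainders in descending order: East 0.9197, North 0.6131, West 0.3991, South 0.0681.
The surplus seats go to East, North.
South receives 4.

4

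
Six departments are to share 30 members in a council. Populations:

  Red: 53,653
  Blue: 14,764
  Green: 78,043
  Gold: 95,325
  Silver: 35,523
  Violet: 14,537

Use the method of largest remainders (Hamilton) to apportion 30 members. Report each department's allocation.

Total 291845; standard divisor 291845/30 ≈ 9728.167.
Standard quotas: Red 5.5152, Blue 1.5177, Green 8.0224, Gold 9.7989, Silver 3.6516, Violet 1.4943.
Lower quotas: Red 5, Blue 1, Green 8, Gold 9, Silver 3, Violet 1 (sum 27, leaving 3 seats).
Remainders in descending order: Gold 0.7989, Silver 0.6516, Blue 0.5177, Red 0.5152, Violet 0.4943, Green 0.0224.
The surplus seats go to Gold, Silver, Blue.

Red=5, Blue=2, Green=8, Gold=10, Silver=4, Violet=1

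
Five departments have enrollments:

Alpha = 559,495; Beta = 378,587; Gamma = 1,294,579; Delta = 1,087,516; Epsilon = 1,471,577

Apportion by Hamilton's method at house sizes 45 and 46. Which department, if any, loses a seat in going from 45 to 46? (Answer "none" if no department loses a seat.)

none

At 45 seats: Alpha 5, Beta 4, Gamma 12, Delta 10, Epsilon 14.
At 46 seats: Alpha 5, Beta 4, Gamma 12, Delta 11, Epsilon 14.
No department's allocation decreased.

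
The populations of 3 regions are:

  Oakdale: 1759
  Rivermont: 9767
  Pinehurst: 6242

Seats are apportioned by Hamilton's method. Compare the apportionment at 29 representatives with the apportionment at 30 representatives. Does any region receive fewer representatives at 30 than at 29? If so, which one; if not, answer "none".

none

At 29 seats: Oakdale 3, Rivermont 16, Pinehurst 10.
At 30 seats: Oakdale 3, Rivermont 16, Pinehurst 11.
No region's allocation decreased.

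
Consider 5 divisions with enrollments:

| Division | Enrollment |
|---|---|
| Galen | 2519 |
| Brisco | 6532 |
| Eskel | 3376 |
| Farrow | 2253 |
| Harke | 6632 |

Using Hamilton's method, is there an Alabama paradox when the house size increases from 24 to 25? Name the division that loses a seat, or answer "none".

At 24 seats: Galen 3, Brisco 7, Eskel 4, Farrow 3, Harke 7.
At 25 seats: Galen 3, Brisco 8, Eskel 4, Farrow 2, Harke 8.
Farrow drops from 3 to 2.

Farrow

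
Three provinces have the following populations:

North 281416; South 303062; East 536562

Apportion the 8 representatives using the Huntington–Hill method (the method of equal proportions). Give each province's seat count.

North: 2, South: 2, East: 4

With divisor 139308: modified quotas North 2.020, South 2.175, East 3.852.
Geometric-mean thresholds: North √(2·3)=2.449, South √(2·3)=2.449, East √(3·4)=3.464.
Each quota rounded against its threshold gives North 2, South 2, East 4 (total 8).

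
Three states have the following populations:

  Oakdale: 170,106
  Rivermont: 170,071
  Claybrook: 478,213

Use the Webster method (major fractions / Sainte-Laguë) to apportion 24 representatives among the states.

Oakdale 5, Rivermont 5, Claybrook 14

Standard divisor 818390/24 ≈ 34099.583; standard quotas: Oakdale 4.989, Rivermont 4.987, Claybrook 14.024.
Rounding to the nearest integer gives Oakdale 5, Rivermont 5, Claybrook 14 — total 24, matching the house size, so no adjustment is needed.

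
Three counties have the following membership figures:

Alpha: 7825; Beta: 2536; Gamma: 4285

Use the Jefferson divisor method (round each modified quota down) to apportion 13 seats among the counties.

Alpha 7; Beta 2; Gamma 4

Standard divisor 14646/13 ≈ 1126.615; standard quotas: Alpha 6.946, Beta 2.251, Gamma 3.803.
Rounding down gives 6, 2, 3 = 11 seats, so the divisor must be adjusted.
With modified divisor 1000: modified quotas Alpha 7.825, Beta 2.536, Gamma 4.285.
Rounding down: Alpha 7, Beta 2, Gamma 4 (total 13).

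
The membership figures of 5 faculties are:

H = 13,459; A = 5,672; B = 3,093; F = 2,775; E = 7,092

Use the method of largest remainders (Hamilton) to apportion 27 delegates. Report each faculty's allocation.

Standard divisor: 32091 ÷ 27 ≈ 1188.556.
Standard quotas: H 11.3238, A 4.7722, B 2.6023, F 2.3348, E 5.9669.
Lower quotas: H 11, A 4, B 2, F 2, E 5 (sum 24, leaving 3 seats).
Remainders in descending order: E 0.9669, A 0.7722, B 0.6023, F 0.3348, H 0.3238.
The surplus seats go to E, A, B.

H=11, A=5, B=3, F=2, E=6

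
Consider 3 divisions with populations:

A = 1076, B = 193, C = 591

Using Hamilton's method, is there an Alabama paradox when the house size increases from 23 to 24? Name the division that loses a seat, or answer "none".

B

At 23 seats: A 13, B 3, C 7.
At 24 seats: A 14, B 2, C 8.
B drops from 3 to 2.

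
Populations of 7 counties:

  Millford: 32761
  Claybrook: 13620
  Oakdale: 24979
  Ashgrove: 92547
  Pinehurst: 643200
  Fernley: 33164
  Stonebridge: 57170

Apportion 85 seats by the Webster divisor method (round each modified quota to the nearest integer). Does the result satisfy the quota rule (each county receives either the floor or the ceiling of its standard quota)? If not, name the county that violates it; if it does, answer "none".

Pinehurst

Standard quotas: Millford 3.103, Claybrook 1.290, Oakdale 2.366, Ashgrove 8.765, Pinehurst 60.920, Fernley 3.141, Stonebridge 5.415.
Webster allocation: Millford 3, Claybrook 1, Oakdale 2, Ashgrove 9, Pinehurst 62, Fernley 3, Stonebridge 5.
Pinehurst has quota 60.920 (lower 60, upper 61) but receives 62 — outside the quota interval.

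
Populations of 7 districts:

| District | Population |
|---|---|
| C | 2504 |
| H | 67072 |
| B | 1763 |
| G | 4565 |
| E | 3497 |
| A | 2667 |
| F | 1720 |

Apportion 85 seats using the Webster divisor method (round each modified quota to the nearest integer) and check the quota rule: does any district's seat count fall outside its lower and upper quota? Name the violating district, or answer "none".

Standard quotas: C 2.540, H 68.042, B 1.789, G 4.631, E 3.548, A 2.706, F 1.745.
Webster allocation: C 3, H 67, B 2, G 5, E 3, A 3, F 2.
H has quota 68.042 (lower 68, upper 69) but receives 67 — outside the quota interval.

H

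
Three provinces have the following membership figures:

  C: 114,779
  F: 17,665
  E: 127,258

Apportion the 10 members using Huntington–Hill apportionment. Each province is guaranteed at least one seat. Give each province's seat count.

C: 4, F: 1, E: 5

With divisor 27061: modified quotas C 4.241, F 0.653, E 4.703.
Geometric-mean thresholds: C √(4·5)=4.472, F (min 1), E √(4·5)=4.472.
Each quota rounded against its threshold gives C 4, F 1, E 5 (total 10).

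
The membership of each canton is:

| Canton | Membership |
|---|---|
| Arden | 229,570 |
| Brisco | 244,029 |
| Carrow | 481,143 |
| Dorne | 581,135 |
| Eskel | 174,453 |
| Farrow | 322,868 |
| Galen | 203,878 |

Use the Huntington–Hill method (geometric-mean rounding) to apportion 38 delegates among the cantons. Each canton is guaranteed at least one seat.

With divisor 58901: modified quotas Arden 3.898, Brisco 4.143, Carrow 8.169, Dorne 9.866, Eskel 2.962, Farrow 5.482, Galen 3.461.
Geometric-mean thresholds: Arden √(3·4)=3.464, Brisco √(4·5)=4.472, Carrow √(8·9)=8.485, Dorne √(9·10)=9.487, Eskel √(2·3)=2.449, Farrow √(5·6)=5.477, Galen √(3·4)=3.464.
Each quota rounded against its threshold gives Arden 4, Brisco 4, Carrow 8, Dorne 10, Eskel 3, Farrow 6, Galen 3 (total 38).

Arden: 4; Brisco: 4; Carrow: 8; Dorne: 10; Eskel: 3; Farrow: 6; Galen: 3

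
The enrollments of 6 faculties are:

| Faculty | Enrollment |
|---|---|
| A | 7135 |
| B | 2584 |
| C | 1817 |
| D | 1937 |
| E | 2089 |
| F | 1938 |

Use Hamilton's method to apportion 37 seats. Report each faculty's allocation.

The standard divisor is 17500/37 ≈ 472.973.
Standard quotas: A 15.0854, B 5.4633, C 3.8417, D 4.0954, E 4.4167, F 4.0975.
Lower quotas: A 15, B 5, C 3, D 4, E 4, F 4 (sum 35, leaving 2 seats).
Remainders in descending order: C 0.8417, B 0.4633, E 0.4167, F 0.0975, D 0.0954, A 0.0854.
Largest remainders: C, B receive the extra seats.

A: 15, B: 6, C: 4, D: 4, E: 4, F: 4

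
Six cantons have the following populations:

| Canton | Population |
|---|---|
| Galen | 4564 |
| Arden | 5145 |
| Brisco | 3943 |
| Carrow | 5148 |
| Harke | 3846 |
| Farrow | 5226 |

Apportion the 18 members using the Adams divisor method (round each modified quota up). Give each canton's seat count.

Galen: 3; Arden: 3; Brisco: 3; Carrow: 3; Harke: 3; Farrow: 3

Standard divisor 27872/18 ≈ 1548.444; standard quotas: Galen 2.947, Arden 3.323, Brisco 2.546, Carrow 3.325, Harke 2.484, Farrow 3.375.
Rounding up gives 3, 4, 3, 4, 3, 4 = 21 seats, so the divisor must be adjusted.
With modified divisor 1800: modified quotas Galen 2.536, Arden 2.858, Brisco 2.191, Carrow 2.860, Harke 2.137, Farrow 2.903.
Rounding up: Galen 3, Arden 3, Brisco 3, Carrow 3, Harke 3, Farrow 3 (total 18).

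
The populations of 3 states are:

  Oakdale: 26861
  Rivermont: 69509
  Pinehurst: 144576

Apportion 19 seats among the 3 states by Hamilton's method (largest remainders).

Oakdale=2; Rivermont=6; Pinehurst=11

Total 240946; standard divisor 240946/19 ≈ 12681.368.
Standard quotas: Oakdale 2.1181, Rivermont 5.4812, Pinehurst 11.4007.
Lower quotas: Oakdale 2, Rivermont 5, Pinehurst 11 (sum 18, leaving 1 seat).
Remainders in descending order: Rivermont 0.4812, Pinehurst 0.4007, Oakdale 0.1181.
Largest remainder: Rivermont receives the extra seat.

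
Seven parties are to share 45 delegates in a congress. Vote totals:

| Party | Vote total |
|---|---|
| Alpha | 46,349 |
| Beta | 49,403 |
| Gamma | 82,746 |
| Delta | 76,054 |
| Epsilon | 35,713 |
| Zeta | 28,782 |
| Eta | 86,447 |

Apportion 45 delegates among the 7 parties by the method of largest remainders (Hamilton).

Alpha: 5, Beta: 6, Gamma: 9, Delta: 8, Epsilon: 4, Zeta: 3, Eta: 10

Total 405494; standard divisor 405494/45 ≈ 9010.978.
Standard quotas: Alpha 5.1436, Beta 5.4825, Gamma 9.1828, Delta 8.4401, Epsilon 3.9633, Zeta 3.1941, Eta 9.5935.
Lower quotas: Alpha 5, Beta 5, Gamma 9, Delta 8, Epsilon 3, Zeta 3, Eta 9 (sum 42, leaving 3 seats).
Remainders in descending order: Epsilon 0.9633, Eta 0.5935, Beta 0.4825, Delta 0.4401, Zeta 0.1941, Gamma 0.1828, Alpha 0.1436.
The surplus seats go to Epsilon, Eta, Beta.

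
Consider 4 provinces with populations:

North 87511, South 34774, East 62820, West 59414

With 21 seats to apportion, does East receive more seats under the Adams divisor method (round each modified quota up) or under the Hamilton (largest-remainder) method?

Adams: North 7, South 3, East 6, West 5.
Hamilton: North 8, South 3, East 5, West 5.
East gets 6 under Adams and 5 under Hamilton.

Adams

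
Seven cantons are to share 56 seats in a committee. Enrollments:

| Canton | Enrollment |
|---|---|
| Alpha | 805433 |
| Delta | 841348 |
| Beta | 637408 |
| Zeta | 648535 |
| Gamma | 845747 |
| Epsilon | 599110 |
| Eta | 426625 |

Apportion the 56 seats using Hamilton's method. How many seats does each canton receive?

Standard divisor: 4804206 ÷ 56 ≈ 85789.393.
Standard quotas: Alpha 9.3885, Delta 9.8071, Beta 7.4299, Zeta 7.5596, Gamma 9.8584, Epsilon 6.9835, Eta 4.9729.
Lower quotas: Alpha 9, Delta 9, Beta 7, Zeta 7, Gamma 9, Epsilon 6, Eta 4 (sum 51, leaving 5 seats).
Remainders in descending order: Epsilon 0.9835, Eta 0.9729, Gamma 0.8584, Delta 0.8071, Zeta 0.5596, Beta 0.4299, Alpha 0.3885.
The surplus seats go to Epsilon, Eta, Gamma, Delta, Zeta.

Alpha 9; Delta 10; Beta 7; Zeta 8; Gamma 10; Epsilon 7; Eta 5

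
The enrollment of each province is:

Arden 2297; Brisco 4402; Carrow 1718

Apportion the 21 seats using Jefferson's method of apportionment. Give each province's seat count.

Arden=6, Brisco=11, Carrow=4

Standard divisor 8417/21 ≈ 400.81; standard quotas: Arden 5.731, Brisco 10.983, Carrow 4.286.
Rounding down gives 5, 10, 4 = 19 seats, so the divisor must be adjusted.
With modified divisor 370: modified quotas Arden 6.208, Brisco 11.897, Carrow 4.643.
Rounding down: Arden 6, Brisco 11, Carrow 4 (total 21).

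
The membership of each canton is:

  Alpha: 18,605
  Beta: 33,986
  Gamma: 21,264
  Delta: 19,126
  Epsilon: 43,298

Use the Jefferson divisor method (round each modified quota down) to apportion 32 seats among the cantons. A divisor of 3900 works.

With modified divisor 3900: modified quotas Alpha 4.771, Beta 8.714, Gamma 5.452, Delta 4.904, Epsilon 11.102.
Rounding down: Alpha 4, Beta 8, Gamma 5, Delta 4, Epsilon 11 (total 32).

Alpha: 4; Beta: 8; Gamma: 5; Delta: 4; Epsilon: 11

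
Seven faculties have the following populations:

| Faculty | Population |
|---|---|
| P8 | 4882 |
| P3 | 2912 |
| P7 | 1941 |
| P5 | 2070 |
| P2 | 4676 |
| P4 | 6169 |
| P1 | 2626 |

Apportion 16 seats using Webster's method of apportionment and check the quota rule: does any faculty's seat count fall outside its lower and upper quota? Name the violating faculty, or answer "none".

Standard quotas: P8 3.090, P3 1.843, P7 1.229, P5 1.310, P2 2.960, P4 3.905, P1 1.662.
Webster allocation: P8 3, P3 2, P7 1, P5 1, P2 3, P4 4, P1 2.
Every allocation lies between the lower and upper quota.

none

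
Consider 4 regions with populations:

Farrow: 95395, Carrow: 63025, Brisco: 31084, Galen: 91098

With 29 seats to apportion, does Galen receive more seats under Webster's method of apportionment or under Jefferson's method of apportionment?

Webster: Farrow 10, Carrow 7, Brisco 3, Galen 9.
Jefferson: Farrow 10, Carrow 6, Brisco 3, Galen 10.
Galen gets 9 under Webster and 10 under Jefferson.

Jefferson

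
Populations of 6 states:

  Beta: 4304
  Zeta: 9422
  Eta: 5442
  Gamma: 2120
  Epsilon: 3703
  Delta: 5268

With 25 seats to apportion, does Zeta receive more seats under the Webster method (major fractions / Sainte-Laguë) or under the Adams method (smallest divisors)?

Webster

Webster: Beta 4, Zeta 8, Eta 4, Gamma 2, Epsilon 3, Delta 4.
Adams: Beta 4, Zeta 7, Eta 5, Gamma 2, Epsilon 3, Delta 4.
Zeta gets 8 under Webster and 7 under Adams.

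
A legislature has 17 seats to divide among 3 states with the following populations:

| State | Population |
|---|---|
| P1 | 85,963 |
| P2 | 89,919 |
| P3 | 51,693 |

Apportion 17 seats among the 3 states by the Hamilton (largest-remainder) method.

Standard divisor: 227575 ÷ 17 ≈ 13386.765.
Standard quotas: P1 6.4215, P2 6.7170, P3 3.8615.
Lower quotas: P1 6, P2 6, P3 3 (sum 15, leaving 2 seats).
Remainders in descending order: P3 0.8615, P2 0.7170, P1 0.4215.
The surplus seats go to P3, P2.

P1 6, P2 7, P3 4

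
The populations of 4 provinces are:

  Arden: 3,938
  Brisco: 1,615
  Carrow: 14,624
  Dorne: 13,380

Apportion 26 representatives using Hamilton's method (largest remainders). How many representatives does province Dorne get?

11

Standard divisor: 33557 ÷ 26 ≈ 1290.654.
Standard quotas: Arden 3.0512, Brisco 1.2513, Carrow 11.3307, Dorne 10.3668.
Lower quotas: Arden 3, Brisco 1, Carrow 11, Dorne 10 (sum 25, leaving 1 seat).
Remainders in descending order: Dorne 0.3668, Carrow 0.3307, Brisco 0.2513, Arden 0.0512.
The surplus seat goes to Dorne.
Dorne receives 11.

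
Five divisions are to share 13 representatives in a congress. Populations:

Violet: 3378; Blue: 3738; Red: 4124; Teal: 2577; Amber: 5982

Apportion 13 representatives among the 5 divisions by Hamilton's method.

The standard divisor is 19799/13 = 1523.
Standard quotas: Violet 2.2180, Blue 2.4544, Red 2.7078, Teal 1.6921, Amber 3.9278.
Lower quotas: Violet 2, Blue 2, Red 2, Teal 1, Amber 3 (sum 10, leaving 3 seats).
Remainders in descending order: Amber 0.9278, Red 0.7078, Teal 0.6921, Blue 0.4544, Violet 0.2180.
The surplus seats go to Amber, Red, Teal.

Violet 2, Blue 2, Red 3, Teal 2, Amber 4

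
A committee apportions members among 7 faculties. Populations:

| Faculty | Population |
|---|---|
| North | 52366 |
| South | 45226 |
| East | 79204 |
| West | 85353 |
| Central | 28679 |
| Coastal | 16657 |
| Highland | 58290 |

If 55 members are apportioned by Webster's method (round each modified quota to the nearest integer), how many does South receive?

7

Standard divisor 365775/55 ≈ 6650.455; standard quotas: North 7.874, South 6.800, East 11.910, West 12.834, Central 4.312, Coastal 2.505, Highland 8.765.
Rounding to the nearest integer gives 8, 7, 12, 13, 4, 3, 9 = 56 seats, so the divisor must be adjusted.
With modified divisor 6750: modified quotas North 7.758, South 6.700, East 11.734, West 12.645, Central 4.249, Coastal 2.468, Highland 8.636.
Rounding to the nearest integer: North 8, South 7, East 12, West 13, Central 4, Coastal 2, Highland 9 (total 55).
South receives 7.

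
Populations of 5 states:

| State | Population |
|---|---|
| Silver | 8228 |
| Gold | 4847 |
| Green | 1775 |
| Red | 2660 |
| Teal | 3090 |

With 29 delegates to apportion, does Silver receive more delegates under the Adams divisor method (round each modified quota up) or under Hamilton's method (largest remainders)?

Hamilton

Adams: Silver 11, Gold 7, Green 3, Red 4, Teal 4.
Hamilton: Silver 12, Gold 7, Green 2, Red 4, Teal 4.
Silver gets 11 under Adams and 12 under Hamilton.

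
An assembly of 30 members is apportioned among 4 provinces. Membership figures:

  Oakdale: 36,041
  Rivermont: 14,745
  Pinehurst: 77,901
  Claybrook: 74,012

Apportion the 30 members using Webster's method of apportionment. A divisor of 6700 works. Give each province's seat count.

With modified divisor 6700: modified quotas Oakdale 5.379, Rivermont 2.201, Pinehurst 11.627, Claybrook 11.047.
Rounding to the nearest integer: Oakdale 5, Rivermont 2, Pinehurst 12, Claybrook 11 (total 30).

Oakdale 5, Rivermont 2, Pinehurst 12, Claybrook 11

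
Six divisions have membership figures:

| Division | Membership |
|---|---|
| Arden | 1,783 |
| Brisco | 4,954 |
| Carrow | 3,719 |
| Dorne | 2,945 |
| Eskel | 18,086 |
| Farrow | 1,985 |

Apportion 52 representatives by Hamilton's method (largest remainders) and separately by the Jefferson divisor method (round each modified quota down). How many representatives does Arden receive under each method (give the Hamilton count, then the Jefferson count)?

Hamilton: Arden 3, Brisco 8, Carrow 6, Dorne 4, Eskel 28, Farrow 3.
Jefferson: Arden 2, Brisco 8, Carrow 6, Dorne 4, Eskel 29, Farrow 3.
Arden gets 3 under Hamilton and 2 under Jefferson.

3 and 2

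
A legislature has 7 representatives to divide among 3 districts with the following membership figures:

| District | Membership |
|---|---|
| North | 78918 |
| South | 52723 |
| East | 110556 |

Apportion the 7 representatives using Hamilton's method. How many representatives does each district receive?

North 2, South 2, East 3

Total 242197; standard divisor 242197/7 ≈ 34599.571.
Standard quotas: North 2.2809, South 1.5238, East 3.1953.
Lower quotas: North 2, South 1, East 3 (sum 6, leaving 1 seat).
Remainders in descending order: South 0.5238, North 0.2809, East 0.1953.
The surplus seat goes to South.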